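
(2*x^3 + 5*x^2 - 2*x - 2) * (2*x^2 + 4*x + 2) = 4*x^5 + 18*x^4 + 20*x^3 - 2*x^2 - 12*x - 4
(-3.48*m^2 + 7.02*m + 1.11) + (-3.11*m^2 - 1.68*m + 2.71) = -6.59*m^2 + 5.34*m + 3.82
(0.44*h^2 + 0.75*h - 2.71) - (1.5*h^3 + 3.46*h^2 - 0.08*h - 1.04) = -1.5*h^3 - 3.02*h^2 + 0.83*h - 1.67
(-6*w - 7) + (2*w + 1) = -4*w - 6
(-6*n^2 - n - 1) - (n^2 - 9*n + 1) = -7*n^2 + 8*n - 2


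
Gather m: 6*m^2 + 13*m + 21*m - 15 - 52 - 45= 6*m^2 + 34*m - 112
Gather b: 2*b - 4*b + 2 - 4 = -2*b - 2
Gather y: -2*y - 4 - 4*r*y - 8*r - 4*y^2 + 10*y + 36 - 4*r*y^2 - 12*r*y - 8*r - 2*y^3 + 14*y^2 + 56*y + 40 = -16*r - 2*y^3 + y^2*(10 - 4*r) + y*(64 - 16*r) + 72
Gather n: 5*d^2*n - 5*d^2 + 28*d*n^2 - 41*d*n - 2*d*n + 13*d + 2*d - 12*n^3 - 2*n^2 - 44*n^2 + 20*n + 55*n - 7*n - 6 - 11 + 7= -5*d^2 + 15*d - 12*n^3 + n^2*(28*d - 46) + n*(5*d^2 - 43*d + 68) - 10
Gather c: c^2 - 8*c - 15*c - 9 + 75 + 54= c^2 - 23*c + 120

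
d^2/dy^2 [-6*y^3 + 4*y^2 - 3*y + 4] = 8 - 36*y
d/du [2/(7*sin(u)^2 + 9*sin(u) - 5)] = -2*(14*sin(u) + 9)*cos(u)/(7*sin(u)^2 + 9*sin(u) - 5)^2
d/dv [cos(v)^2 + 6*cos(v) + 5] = -2*(cos(v) + 3)*sin(v)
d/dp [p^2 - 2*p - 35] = 2*p - 2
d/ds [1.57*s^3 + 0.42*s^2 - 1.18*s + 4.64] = 4.71*s^2 + 0.84*s - 1.18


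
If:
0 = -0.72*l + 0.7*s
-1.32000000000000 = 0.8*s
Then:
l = -1.60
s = -1.65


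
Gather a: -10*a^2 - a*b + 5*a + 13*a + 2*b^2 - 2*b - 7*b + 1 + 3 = -10*a^2 + a*(18 - b) + 2*b^2 - 9*b + 4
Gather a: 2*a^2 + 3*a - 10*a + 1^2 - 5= 2*a^2 - 7*a - 4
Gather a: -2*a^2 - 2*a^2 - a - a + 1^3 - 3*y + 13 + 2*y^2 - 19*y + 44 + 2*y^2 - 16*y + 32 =-4*a^2 - 2*a + 4*y^2 - 38*y + 90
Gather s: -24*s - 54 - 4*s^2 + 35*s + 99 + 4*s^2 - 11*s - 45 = 0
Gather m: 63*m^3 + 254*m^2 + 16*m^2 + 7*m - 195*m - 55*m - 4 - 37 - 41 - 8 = 63*m^3 + 270*m^2 - 243*m - 90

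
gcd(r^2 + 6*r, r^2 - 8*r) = r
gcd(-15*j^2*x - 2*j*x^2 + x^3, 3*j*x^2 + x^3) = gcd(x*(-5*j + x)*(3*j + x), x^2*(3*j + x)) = 3*j*x + x^2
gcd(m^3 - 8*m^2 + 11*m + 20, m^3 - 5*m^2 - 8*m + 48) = m - 4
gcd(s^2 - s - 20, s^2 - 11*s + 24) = 1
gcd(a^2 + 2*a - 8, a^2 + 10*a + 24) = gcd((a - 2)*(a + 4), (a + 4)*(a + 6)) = a + 4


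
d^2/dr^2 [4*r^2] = 8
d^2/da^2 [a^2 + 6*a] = 2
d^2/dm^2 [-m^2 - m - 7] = -2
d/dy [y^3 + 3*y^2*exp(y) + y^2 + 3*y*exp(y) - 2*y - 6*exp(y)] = 3*y^2*exp(y) + 3*y^2 + 9*y*exp(y) + 2*y - 3*exp(y) - 2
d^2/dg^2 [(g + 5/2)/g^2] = (2*g + 15)/g^4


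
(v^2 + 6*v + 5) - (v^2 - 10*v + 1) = 16*v + 4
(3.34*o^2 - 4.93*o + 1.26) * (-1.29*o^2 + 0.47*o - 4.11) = -4.3086*o^4 + 7.9295*o^3 - 17.6699*o^2 + 20.8545*o - 5.1786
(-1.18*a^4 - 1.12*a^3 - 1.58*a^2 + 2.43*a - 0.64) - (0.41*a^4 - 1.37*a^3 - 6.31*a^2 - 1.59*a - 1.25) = -1.59*a^4 + 0.25*a^3 + 4.73*a^2 + 4.02*a + 0.61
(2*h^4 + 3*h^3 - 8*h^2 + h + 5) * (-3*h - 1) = -6*h^5 - 11*h^4 + 21*h^3 + 5*h^2 - 16*h - 5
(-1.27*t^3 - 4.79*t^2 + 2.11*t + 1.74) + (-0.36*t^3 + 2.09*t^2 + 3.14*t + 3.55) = -1.63*t^3 - 2.7*t^2 + 5.25*t + 5.29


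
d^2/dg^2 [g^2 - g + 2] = 2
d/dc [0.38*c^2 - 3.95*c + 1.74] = 0.76*c - 3.95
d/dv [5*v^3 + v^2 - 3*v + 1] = 15*v^2 + 2*v - 3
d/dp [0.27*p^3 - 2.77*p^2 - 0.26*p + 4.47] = 0.81*p^2 - 5.54*p - 0.26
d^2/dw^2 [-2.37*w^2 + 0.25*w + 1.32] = -4.74000000000000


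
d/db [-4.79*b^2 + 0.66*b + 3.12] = 0.66 - 9.58*b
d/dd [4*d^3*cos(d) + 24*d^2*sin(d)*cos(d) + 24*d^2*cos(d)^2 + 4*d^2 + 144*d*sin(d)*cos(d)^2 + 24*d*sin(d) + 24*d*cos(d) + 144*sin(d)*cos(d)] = -4*d^3*sin(d) + 12*d^2*cos(d) + 24*sqrt(2)*d^2*cos(2*d + pi/4) - 24*d*sin(d) + 24*sqrt(2)*d*sin(2*d + pi/4) + 60*d*cos(d) + 108*d*cos(3*d) + 32*d + 60*sin(d) + 36*sin(3*d) + 24*cos(d) + 144*cos(2*d)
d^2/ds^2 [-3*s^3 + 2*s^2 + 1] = 4 - 18*s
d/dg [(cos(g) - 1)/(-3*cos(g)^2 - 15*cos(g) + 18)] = -sin(g)/(3*(cos(g) + 6)^2)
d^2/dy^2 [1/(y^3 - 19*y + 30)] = 2*(-3*y*(y^3 - 19*y + 30) + (3*y^2 - 19)^2)/(y^3 - 19*y + 30)^3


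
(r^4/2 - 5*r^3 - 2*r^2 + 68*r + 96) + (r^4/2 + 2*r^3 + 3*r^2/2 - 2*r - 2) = r^4 - 3*r^3 - r^2/2 + 66*r + 94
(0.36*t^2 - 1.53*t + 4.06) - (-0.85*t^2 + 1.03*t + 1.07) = 1.21*t^2 - 2.56*t + 2.99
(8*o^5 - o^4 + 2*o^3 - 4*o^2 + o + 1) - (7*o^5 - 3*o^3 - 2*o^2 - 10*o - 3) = o^5 - o^4 + 5*o^3 - 2*o^2 + 11*o + 4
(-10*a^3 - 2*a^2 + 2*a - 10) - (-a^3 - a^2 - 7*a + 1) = -9*a^3 - a^2 + 9*a - 11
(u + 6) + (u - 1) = 2*u + 5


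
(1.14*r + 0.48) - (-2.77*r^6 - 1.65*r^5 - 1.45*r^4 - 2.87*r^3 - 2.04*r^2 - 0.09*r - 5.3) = 2.77*r^6 + 1.65*r^5 + 1.45*r^4 + 2.87*r^3 + 2.04*r^2 + 1.23*r + 5.78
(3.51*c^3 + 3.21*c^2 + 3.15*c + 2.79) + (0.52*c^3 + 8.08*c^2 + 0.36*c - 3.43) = 4.03*c^3 + 11.29*c^2 + 3.51*c - 0.64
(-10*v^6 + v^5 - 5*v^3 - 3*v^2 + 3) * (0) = 0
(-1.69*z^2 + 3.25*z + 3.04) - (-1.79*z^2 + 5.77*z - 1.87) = 0.1*z^2 - 2.52*z + 4.91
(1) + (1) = 2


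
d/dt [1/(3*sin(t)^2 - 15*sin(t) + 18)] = (5 - 2*sin(t))*cos(t)/(3*(sin(t)^2 - 5*sin(t) + 6)^2)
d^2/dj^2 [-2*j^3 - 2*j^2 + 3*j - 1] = -12*j - 4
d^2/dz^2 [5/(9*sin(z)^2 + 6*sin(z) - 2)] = 30*(-54*sin(z)^4 - 27*sin(z)^3 + 63*sin(z)^2 + 52*sin(z) + 18)/(9*sin(z)^2 + 6*sin(z) - 2)^3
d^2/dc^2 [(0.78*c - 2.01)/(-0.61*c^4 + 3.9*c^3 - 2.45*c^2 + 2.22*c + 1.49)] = (-3.482856*c^7 + 44.64834*c^6 - 221.63076*c^5 + 459.315954*c^4 - 328.212828*c^3 + 253.119258*c^2 - 152.75934*c + 39.647346)/(0.226981*c^12 - 4.35357*c^11 + 30.569235*c^10 - 96.768486*c^9 + 152.803068*c^8 - 170.16633*c^7 + 69.648167*c^6 - 0.110682000000015*c^5 - 63.947172*c^4 + 11.708442*c^3 - 5.712213*c^2 - 14.785866*c - 3.307949)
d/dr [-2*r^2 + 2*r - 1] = 2 - 4*r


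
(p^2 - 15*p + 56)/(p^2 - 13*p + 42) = (p - 8)/(p - 6)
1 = 1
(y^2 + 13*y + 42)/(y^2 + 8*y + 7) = (y + 6)/(y + 1)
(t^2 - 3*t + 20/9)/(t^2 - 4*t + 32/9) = (3*t - 5)/(3*t - 8)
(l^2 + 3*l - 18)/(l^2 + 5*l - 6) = (l - 3)/(l - 1)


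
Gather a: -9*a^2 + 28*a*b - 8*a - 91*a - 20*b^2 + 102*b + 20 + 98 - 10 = -9*a^2 + a*(28*b - 99) - 20*b^2 + 102*b + 108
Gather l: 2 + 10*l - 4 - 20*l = -10*l - 2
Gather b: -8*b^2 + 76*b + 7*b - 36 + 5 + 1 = -8*b^2 + 83*b - 30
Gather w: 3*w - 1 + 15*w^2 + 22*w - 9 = 15*w^2 + 25*w - 10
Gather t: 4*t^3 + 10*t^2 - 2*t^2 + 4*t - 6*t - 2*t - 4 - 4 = 4*t^3 + 8*t^2 - 4*t - 8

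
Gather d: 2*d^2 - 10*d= 2*d^2 - 10*d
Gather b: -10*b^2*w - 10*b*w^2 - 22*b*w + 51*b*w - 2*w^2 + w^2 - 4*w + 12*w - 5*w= -10*b^2*w + b*(-10*w^2 + 29*w) - w^2 + 3*w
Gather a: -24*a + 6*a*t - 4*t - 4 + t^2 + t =a*(6*t - 24) + t^2 - 3*t - 4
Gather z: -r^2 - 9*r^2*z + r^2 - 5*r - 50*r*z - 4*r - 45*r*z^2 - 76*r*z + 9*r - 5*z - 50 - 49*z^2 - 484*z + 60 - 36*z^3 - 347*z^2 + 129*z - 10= -36*z^3 + z^2*(-45*r - 396) + z*(-9*r^2 - 126*r - 360)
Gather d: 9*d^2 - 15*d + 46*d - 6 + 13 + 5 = 9*d^2 + 31*d + 12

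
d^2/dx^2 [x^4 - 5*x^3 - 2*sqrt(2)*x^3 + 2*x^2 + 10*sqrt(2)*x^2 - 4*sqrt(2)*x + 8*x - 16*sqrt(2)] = 12*x^2 - 30*x - 12*sqrt(2)*x + 4 + 20*sqrt(2)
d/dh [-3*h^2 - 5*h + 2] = -6*h - 5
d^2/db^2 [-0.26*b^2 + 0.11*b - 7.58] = -0.520000000000000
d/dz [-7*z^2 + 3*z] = 3 - 14*z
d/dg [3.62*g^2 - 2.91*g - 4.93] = 7.24*g - 2.91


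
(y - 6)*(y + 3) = y^2 - 3*y - 18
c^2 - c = c*(c - 1)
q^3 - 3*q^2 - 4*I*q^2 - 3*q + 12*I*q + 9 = (q - 3)*(q - 3*I)*(q - I)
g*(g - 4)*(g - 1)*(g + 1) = g^4 - 4*g^3 - g^2 + 4*g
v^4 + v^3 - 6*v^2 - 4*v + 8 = (v - 2)*(v - 1)*(v + 2)^2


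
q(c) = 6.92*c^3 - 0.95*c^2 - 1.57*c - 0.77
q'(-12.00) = 3010.67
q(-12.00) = -12076.49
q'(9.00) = 1662.89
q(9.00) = 4952.83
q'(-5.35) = 602.80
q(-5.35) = -1079.22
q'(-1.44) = 44.21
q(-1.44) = -21.14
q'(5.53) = 622.78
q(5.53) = 1131.75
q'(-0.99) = 20.66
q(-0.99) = -6.86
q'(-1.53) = 49.93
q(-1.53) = -25.38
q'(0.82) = 10.83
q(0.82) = 1.12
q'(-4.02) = 341.56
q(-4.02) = -459.37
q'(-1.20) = 30.60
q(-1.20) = -12.21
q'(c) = 20.76*c^2 - 1.9*c - 1.57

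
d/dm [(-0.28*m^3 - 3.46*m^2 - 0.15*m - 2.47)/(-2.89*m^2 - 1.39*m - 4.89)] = (0.8092*m^4 + 0.778400000000001*m^3 + 8.4835*m^2 + 19.5622*m - 2.6998)/(8.3521*m^4 + 8.0342*m^3 + 30.1963*m^2 + 13.5942*m + 23.9121)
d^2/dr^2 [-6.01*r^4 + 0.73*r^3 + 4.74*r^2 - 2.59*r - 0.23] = -72.12*r^2 + 4.38*r + 9.48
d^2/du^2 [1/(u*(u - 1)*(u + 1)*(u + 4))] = 2*(10*u^6 + 60*u^5 + 87*u^4 - 40*u^3 - 45*u^2 + 12*u + 16)/(u^3*(u^9 + 12*u^8 + 45*u^7 + 28*u^6 - 141*u^5 - 156*u^4 + 143*u^3 + 180*u^2 - 48*u - 64))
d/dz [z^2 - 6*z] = 2*z - 6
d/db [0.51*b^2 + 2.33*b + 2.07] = 1.02*b + 2.33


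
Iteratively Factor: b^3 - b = (b)*(b^2 - 1) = b*(b - 1)*(b + 1)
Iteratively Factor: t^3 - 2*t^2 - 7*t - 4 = (t + 1)*(t^2 - 3*t - 4) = (t - 4)*(t + 1)*(t + 1)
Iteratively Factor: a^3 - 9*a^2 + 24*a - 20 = (a - 5)*(a^2 - 4*a + 4) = (a - 5)*(a - 2)*(a - 2)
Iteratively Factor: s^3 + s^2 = (s)*(s^2 + s) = s*(s + 1)*(s)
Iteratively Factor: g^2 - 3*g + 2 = (g - 1)*(g - 2)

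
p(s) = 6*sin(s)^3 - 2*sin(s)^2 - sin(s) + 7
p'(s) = 18*sin(s)^2*cos(s) - 4*sin(s)*cos(s) - cos(s)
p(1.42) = 9.85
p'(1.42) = 1.90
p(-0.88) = 3.84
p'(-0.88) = 8.14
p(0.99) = 8.27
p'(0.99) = 4.52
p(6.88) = 6.87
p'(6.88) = 2.02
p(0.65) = 6.99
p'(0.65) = 2.52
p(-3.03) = 7.08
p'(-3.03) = 0.33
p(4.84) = 0.17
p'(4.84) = 2.63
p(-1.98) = 1.60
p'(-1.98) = -7.09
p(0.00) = 7.00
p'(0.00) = -1.00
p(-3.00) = 7.08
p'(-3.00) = 0.08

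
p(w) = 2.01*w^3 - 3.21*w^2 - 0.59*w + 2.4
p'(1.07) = -0.56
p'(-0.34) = 2.29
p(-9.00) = -1717.59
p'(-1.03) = 12.42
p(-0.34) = 2.15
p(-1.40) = -8.58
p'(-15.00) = 1452.46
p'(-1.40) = 20.22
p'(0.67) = -2.18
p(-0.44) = 1.87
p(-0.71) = 0.48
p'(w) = 6.03*w^2 - 6.42*w - 0.59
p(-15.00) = -7494.75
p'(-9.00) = 545.62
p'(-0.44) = 3.40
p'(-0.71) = 7.01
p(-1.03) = -2.59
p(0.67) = 1.17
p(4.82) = 150.06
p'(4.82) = 108.56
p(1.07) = 0.56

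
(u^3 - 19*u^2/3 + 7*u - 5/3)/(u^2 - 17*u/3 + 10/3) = (3*u^2 - 4*u + 1)/(3*u - 2)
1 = 1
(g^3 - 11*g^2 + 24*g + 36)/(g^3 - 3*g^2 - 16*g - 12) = (g - 6)/(g + 2)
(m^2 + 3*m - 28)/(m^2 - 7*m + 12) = (m + 7)/(m - 3)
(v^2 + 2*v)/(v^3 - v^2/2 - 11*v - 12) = 2*v/(2*v^2 - 5*v - 12)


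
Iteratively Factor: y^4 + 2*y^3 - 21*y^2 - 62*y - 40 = (y + 2)*(y^3 - 21*y - 20) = (y - 5)*(y + 2)*(y^2 + 5*y + 4) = (y - 5)*(y + 1)*(y + 2)*(y + 4)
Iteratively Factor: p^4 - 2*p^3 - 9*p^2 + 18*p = (p)*(p^3 - 2*p^2 - 9*p + 18) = p*(p - 2)*(p^2 - 9) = p*(p - 2)*(p + 3)*(p - 3)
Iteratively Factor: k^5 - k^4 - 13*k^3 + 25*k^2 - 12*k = (k - 1)*(k^4 - 13*k^2 + 12*k) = (k - 1)*(k + 4)*(k^3 - 4*k^2 + 3*k) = (k - 1)^2*(k + 4)*(k^2 - 3*k) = (k - 3)*(k - 1)^2*(k + 4)*(k)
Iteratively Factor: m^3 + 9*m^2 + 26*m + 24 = (m + 3)*(m^2 + 6*m + 8) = (m + 3)*(m + 4)*(m + 2)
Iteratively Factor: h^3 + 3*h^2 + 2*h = (h + 1)*(h^2 + 2*h) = h*(h + 1)*(h + 2)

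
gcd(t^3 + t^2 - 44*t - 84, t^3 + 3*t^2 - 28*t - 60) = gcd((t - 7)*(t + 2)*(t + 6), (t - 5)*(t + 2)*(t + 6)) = t^2 + 8*t + 12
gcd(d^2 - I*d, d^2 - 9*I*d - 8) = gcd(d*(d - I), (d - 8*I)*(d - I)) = d - I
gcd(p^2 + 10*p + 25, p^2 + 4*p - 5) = p + 5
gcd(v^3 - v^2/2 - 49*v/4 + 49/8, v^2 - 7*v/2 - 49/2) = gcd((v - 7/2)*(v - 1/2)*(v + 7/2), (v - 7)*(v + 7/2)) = v + 7/2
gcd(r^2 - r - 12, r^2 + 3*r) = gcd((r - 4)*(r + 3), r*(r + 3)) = r + 3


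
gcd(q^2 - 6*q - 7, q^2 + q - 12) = 1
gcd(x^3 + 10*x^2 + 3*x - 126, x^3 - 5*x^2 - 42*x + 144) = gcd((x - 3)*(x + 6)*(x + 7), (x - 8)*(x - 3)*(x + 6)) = x^2 + 3*x - 18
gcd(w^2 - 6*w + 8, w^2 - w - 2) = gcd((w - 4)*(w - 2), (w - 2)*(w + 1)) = w - 2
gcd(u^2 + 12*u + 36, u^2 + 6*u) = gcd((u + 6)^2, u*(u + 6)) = u + 6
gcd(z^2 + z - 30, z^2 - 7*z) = 1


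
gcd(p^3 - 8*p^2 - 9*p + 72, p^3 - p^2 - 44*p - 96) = p^2 - 5*p - 24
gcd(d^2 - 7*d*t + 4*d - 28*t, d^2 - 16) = d + 4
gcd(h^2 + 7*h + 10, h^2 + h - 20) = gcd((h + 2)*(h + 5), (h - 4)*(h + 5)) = h + 5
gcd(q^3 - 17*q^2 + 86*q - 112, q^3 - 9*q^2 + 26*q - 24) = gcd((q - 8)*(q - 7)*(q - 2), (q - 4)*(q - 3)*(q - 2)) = q - 2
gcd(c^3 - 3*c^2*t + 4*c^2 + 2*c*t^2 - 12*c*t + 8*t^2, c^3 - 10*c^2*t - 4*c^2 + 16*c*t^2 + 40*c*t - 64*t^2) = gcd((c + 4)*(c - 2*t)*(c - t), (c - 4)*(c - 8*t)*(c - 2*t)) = -c + 2*t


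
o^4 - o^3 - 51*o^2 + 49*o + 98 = (o - 7)*(o - 2)*(o + 1)*(o + 7)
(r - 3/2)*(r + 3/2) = r^2 - 9/4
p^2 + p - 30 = (p - 5)*(p + 6)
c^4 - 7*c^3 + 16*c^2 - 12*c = c*(c - 3)*(c - 2)^2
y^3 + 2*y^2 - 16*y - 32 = (y - 4)*(y + 2)*(y + 4)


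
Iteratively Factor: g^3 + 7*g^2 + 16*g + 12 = (g + 2)*(g^2 + 5*g + 6) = (g + 2)*(g + 3)*(g + 2)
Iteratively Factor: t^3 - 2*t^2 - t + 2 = (t + 1)*(t^2 - 3*t + 2) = (t - 1)*(t + 1)*(t - 2)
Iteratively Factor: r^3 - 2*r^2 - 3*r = (r - 3)*(r^2 + r) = (r - 3)*(r + 1)*(r)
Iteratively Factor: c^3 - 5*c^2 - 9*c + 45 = (c + 3)*(c^2 - 8*c + 15) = (c - 5)*(c + 3)*(c - 3)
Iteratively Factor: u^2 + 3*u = (u)*(u + 3)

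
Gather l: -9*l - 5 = -9*l - 5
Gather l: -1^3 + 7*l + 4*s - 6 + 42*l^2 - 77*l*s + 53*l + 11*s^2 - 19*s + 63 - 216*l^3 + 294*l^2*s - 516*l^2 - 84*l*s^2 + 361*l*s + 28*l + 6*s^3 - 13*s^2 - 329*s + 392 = -216*l^3 + l^2*(294*s - 474) + l*(-84*s^2 + 284*s + 88) + 6*s^3 - 2*s^2 - 344*s + 448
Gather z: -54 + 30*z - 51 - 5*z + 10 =25*z - 95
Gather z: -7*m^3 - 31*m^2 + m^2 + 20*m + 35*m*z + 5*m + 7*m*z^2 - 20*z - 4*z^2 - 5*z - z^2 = -7*m^3 - 30*m^2 + 25*m + z^2*(7*m - 5) + z*(35*m - 25)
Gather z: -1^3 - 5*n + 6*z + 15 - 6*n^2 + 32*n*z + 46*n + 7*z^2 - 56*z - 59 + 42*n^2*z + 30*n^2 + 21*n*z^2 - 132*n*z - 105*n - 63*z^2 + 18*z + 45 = 24*n^2 - 64*n + z^2*(21*n - 56) + z*(42*n^2 - 100*n - 32)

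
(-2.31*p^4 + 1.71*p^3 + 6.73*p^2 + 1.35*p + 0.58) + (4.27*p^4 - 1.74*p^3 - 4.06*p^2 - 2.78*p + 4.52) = 1.96*p^4 - 0.03*p^3 + 2.67*p^2 - 1.43*p + 5.1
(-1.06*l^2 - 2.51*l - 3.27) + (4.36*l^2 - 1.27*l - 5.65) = 3.3*l^2 - 3.78*l - 8.92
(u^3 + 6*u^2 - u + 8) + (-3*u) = u^3 + 6*u^2 - 4*u + 8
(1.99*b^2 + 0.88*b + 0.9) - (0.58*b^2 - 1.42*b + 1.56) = 1.41*b^2 + 2.3*b - 0.66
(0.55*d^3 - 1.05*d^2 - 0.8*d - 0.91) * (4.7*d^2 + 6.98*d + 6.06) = 2.585*d^5 - 1.096*d^4 - 7.756*d^3 - 16.224*d^2 - 11.1998*d - 5.5146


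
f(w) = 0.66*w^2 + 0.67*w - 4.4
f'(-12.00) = -15.17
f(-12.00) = 82.60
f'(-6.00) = -7.25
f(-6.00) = 15.34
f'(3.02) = 4.66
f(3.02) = 3.64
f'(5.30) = 7.67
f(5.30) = 17.69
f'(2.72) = 4.26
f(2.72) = 2.31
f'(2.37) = 3.80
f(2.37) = 0.90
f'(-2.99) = -3.28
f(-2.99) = -0.50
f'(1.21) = 2.27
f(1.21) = -2.62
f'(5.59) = 8.05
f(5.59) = 19.97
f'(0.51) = 1.34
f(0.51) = -3.89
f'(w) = 1.32*w + 0.67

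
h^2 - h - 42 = (h - 7)*(h + 6)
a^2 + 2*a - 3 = (a - 1)*(a + 3)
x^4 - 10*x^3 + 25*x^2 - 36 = (x - 6)*(x - 3)*(x - 2)*(x + 1)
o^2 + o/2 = o*(o + 1/2)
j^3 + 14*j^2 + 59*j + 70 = (j + 2)*(j + 5)*(j + 7)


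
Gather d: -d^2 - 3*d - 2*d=-d^2 - 5*d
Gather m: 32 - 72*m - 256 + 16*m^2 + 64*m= 16*m^2 - 8*m - 224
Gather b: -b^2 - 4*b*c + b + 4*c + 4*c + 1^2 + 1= -b^2 + b*(1 - 4*c) + 8*c + 2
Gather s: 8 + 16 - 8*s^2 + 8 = 32 - 8*s^2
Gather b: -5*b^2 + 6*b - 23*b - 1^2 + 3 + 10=-5*b^2 - 17*b + 12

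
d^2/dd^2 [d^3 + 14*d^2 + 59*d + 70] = 6*d + 28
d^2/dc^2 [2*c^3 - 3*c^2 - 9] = 12*c - 6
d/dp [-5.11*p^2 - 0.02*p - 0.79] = -10.22*p - 0.02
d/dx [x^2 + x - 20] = 2*x + 1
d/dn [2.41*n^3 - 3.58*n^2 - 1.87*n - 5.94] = 7.23*n^2 - 7.16*n - 1.87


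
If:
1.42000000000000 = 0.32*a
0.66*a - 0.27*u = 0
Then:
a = 4.44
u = 10.85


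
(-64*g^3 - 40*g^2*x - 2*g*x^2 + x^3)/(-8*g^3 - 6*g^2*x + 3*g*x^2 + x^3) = (-16*g^2 - 6*g*x + x^2)/(-2*g^2 - g*x + x^2)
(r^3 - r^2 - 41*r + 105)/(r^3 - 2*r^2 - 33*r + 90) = (r + 7)/(r + 6)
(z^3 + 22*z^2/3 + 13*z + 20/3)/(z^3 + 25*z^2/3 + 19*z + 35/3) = (3*z + 4)/(3*z + 7)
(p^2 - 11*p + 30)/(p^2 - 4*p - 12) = (p - 5)/(p + 2)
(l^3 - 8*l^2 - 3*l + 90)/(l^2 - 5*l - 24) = (l^2 - 11*l + 30)/(l - 8)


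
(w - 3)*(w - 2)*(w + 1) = w^3 - 4*w^2 + w + 6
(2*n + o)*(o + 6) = 2*n*o + 12*n + o^2 + 6*o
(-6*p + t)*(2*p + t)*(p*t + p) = -12*p^3*t - 12*p^3 - 4*p^2*t^2 - 4*p^2*t + p*t^3 + p*t^2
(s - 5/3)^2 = s^2 - 10*s/3 + 25/9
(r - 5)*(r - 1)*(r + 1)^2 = r^4 - 4*r^3 - 6*r^2 + 4*r + 5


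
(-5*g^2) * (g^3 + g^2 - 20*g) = -5*g^5 - 5*g^4 + 100*g^3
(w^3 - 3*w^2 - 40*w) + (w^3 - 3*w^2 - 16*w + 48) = 2*w^3 - 6*w^2 - 56*w + 48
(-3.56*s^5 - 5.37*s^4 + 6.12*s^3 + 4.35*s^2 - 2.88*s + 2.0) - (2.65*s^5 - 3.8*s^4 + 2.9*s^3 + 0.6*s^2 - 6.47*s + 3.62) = -6.21*s^5 - 1.57*s^4 + 3.22*s^3 + 3.75*s^2 + 3.59*s - 1.62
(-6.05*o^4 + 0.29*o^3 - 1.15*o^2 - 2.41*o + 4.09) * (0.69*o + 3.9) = -4.1745*o^5 - 23.3949*o^4 + 0.3375*o^3 - 6.1479*o^2 - 6.5769*o + 15.951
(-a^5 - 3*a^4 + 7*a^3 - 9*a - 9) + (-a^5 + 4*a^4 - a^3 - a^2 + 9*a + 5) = -2*a^5 + a^4 + 6*a^3 - a^2 - 4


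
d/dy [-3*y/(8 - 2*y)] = -6/(y - 4)^2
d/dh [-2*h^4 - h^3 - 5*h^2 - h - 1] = -8*h^3 - 3*h^2 - 10*h - 1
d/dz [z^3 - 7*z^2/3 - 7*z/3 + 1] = 3*z^2 - 14*z/3 - 7/3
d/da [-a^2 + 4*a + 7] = 4 - 2*a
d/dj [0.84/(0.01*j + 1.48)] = -0.0084/(0.01*j + 1.48)^2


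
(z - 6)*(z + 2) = z^2 - 4*z - 12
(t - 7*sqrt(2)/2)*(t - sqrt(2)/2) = t^2 - 4*sqrt(2)*t + 7/2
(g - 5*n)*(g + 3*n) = g^2 - 2*g*n - 15*n^2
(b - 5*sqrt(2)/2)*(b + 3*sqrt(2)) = b^2 + sqrt(2)*b/2 - 15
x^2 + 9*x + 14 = (x + 2)*(x + 7)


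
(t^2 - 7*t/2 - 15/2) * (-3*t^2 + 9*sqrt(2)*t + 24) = -3*t^4 + 21*t^3/2 + 9*sqrt(2)*t^3 - 63*sqrt(2)*t^2/2 + 93*t^2/2 - 135*sqrt(2)*t/2 - 84*t - 180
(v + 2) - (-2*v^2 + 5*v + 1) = 2*v^2 - 4*v + 1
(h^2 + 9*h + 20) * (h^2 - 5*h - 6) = h^4 + 4*h^3 - 31*h^2 - 154*h - 120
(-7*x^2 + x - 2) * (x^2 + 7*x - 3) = -7*x^4 - 48*x^3 + 26*x^2 - 17*x + 6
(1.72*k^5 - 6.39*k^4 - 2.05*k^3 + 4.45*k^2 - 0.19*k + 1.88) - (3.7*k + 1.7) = 1.72*k^5 - 6.39*k^4 - 2.05*k^3 + 4.45*k^2 - 3.89*k + 0.18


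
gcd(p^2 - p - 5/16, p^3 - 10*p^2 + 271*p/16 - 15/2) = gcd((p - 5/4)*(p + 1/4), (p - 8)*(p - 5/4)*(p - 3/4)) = p - 5/4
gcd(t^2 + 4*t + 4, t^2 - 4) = t + 2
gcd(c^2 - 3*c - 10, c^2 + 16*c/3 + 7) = 1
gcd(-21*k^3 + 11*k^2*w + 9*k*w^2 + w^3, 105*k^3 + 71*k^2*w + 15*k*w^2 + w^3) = 21*k^2 + 10*k*w + w^2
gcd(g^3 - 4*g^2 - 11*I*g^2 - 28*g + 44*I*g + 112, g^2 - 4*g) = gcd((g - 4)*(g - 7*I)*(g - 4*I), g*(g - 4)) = g - 4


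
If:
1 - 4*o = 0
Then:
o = 1/4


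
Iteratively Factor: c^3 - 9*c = (c + 3)*(c^2 - 3*c) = c*(c + 3)*(c - 3)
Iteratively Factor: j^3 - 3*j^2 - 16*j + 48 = (j + 4)*(j^2 - 7*j + 12) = (j - 4)*(j + 4)*(j - 3)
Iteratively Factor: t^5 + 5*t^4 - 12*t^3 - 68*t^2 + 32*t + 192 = (t - 2)*(t^4 + 7*t^3 + 2*t^2 - 64*t - 96) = (t - 2)*(t + 4)*(t^3 + 3*t^2 - 10*t - 24) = (t - 2)*(t + 4)^2*(t^2 - t - 6) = (t - 3)*(t - 2)*(t + 4)^2*(t + 2)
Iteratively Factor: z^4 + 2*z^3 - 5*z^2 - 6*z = (z)*(z^3 + 2*z^2 - 5*z - 6) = z*(z + 1)*(z^2 + z - 6) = z*(z + 1)*(z + 3)*(z - 2)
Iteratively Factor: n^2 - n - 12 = (n + 3)*(n - 4)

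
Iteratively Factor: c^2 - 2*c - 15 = (c - 5)*(c + 3)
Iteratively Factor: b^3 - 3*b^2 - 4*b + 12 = (b - 3)*(b^2 - 4) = (b - 3)*(b - 2)*(b + 2)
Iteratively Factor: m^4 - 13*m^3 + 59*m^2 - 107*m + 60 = (m - 1)*(m^3 - 12*m^2 + 47*m - 60) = (m - 4)*(m - 1)*(m^2 - 8*m + 15) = (m - 4)*(m - 3)*(m - 1)*(m - 5)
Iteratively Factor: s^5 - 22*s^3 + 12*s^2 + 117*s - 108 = (s - 1)*(s^4 + s^3 - 21*s^2 - 9*s + 108) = (s - 1)*(s + 4)*(s^3 - 3*s^2 - 9*s + 27) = (s - 1)*(s + 3)*(s + 4)*(s^2 - 6*s + 9) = (s - 3)*(s - 1)*(s + 3)*(s + 4)*(s - 3)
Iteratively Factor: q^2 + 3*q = (q)*(q + 3)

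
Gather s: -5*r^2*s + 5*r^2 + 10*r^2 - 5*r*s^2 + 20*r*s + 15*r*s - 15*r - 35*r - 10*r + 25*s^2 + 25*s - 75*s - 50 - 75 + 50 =15*r^2 - 60*r + s^2*(25 - 5*r) + s*(-5*r^2 + 35*r - 50) - 75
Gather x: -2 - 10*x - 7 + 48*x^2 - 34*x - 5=48*x^2 - 44*x - 14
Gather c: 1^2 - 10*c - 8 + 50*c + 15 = 40*c + 8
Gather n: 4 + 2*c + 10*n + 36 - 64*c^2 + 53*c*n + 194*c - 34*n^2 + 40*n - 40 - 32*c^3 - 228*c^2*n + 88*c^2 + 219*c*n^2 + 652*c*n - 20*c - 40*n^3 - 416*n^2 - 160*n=-32*c^3 + 24*c^2 + 176*c - 40*n^3 + n^2*(219*c - 450) + n*(-228*c^2 + 705*c - 110)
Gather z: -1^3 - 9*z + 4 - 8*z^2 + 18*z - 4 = -8*z^2 + 9*z - 1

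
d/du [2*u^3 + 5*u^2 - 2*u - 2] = 6*u^2 + 10*u - 2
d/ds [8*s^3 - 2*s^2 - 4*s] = 24*s^2 - 4*s - 4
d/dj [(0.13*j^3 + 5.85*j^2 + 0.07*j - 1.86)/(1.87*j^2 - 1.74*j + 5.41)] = (0.2431*j^4 - 0.452400000000001*j^3 - 8.2*j^2 + 70.2534*j - 2.8577)/(3.4969*j^4 - 6.5076*j^3 + 23.261*j^2 - 18.8268*j + 29.2681)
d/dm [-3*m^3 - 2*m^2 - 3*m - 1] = -9*m^2 - 4*m - 3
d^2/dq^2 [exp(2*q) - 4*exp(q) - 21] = 4*(exp(q) - 1)*exp(q)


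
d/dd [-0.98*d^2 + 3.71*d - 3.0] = 3.71 - 1.96*d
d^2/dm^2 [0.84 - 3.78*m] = 0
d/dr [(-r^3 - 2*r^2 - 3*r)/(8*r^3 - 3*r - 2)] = 2*(8*r^4 + 27*r^3 + 6*r^2 + 4*r + 3)/(64*r^6 - 48*r^4 - 32*r^3 + 9*r^2 + 12*r + 4)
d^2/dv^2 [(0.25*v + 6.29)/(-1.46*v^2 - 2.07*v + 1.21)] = (-(0.25*v + 6.29)*(2.92*v + 2.07)*(5.84*v + 4.14) + (2.19*v + 19.4018)*(1.46*v^2 + 2.07*v - 1.21))/(1.46*v^2 + 2.07*v - 1.21)^3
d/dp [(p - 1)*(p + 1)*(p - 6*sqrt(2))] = 3*p^2 - 12*sqrt(2)*p - 1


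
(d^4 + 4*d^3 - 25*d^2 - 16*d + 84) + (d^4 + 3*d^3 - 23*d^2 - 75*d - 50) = 2*d^4 + 7*d^3 - 48*d^2 - 91*d + 34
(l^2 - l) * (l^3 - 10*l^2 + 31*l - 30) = l^5 - 11*l^4 + 41*l^3 - 61*l^2 + 30*l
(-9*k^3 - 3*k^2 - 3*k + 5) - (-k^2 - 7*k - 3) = -9*k^3 - 2*k^2 + 4*k + 8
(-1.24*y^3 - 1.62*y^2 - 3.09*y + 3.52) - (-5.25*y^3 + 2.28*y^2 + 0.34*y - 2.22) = 4.01*y^3 - 3.9*y^2 - 3.43*y + 5.74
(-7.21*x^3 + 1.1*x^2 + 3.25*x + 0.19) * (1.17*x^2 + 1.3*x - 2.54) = -8.4357*x^5 - 8.086*x^4 + 23.5459*x^3 + 1.6533*x^2 - 8.008*x - 0.4826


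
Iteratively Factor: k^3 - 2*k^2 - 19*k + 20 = (k - 1)*(k^2 - k - 20) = (k - 1)*(k + 4)*(k - 5)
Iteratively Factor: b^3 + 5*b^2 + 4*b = (b + 4)*(b^2 + b) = b*(b + 4)*(b + 1)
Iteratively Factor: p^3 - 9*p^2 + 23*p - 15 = (p - 5)*(p^2 - 4*p + 3) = (p - 5)*(p - 1)*(p - 3)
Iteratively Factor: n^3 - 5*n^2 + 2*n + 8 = (n - 2)*(n^2 - 3*n - 4) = (n - 4)*(n - 2)*(n + 1)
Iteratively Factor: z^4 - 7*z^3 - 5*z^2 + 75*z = (z - 5)*(z^3 - 2*z^2 - 15*z) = (z - 5)*(z + 3)*(z^2 - 5*z) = z*(z - 5)*(z + 3)*(z - 5)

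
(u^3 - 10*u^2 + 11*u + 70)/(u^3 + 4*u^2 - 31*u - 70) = (u - 7)/(u + 7)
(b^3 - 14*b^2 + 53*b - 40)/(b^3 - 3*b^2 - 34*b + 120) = (b^2 - 9*b + 8)/(b^2 + 2*b - 24)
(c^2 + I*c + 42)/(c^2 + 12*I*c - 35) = (c - 6*I)/(c + 5*I)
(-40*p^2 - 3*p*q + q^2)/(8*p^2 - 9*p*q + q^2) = (-5*p - q)/(p - q)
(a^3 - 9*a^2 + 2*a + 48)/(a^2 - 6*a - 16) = a - 3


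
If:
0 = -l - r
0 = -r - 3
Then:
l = 3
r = -3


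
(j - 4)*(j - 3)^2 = j^3 - 10*j^2 + 33*j - 36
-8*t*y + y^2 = y*(-8*t + y)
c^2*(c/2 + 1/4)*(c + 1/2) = c^4/2 + c^3/2 + c^2/8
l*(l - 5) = l^2 - 5*l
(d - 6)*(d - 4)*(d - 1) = d^3 - 11*d^2 + 34*d - 24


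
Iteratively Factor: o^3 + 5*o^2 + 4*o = (o + 4)*(o^2 + o) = o*(o + 4)*(o + 1)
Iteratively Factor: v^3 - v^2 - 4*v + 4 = (v - 2)*(v^2 + v - 2) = (v - 2)*(v + 2)*(v - 1)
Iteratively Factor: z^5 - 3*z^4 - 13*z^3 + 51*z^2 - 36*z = (z - 3)*(z^4 - 13*z^2 + 12*z) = (z - 3)*(z - 1)*(z^3 + z^2 - 12*z) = (z - 3)^2*(z - 1)*(z^2 + 4*z) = (z - 3)^2*(z - 1)*(z + 4)*(z)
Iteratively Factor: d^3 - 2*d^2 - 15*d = (d - 5)*(d^2 + 3*d) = (d - 5)*(d + 3)*(d)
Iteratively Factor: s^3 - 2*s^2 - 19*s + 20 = (s + 4)*(s^2 - 6*s + 5) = (s - 1)*(s + 4)*(s - 5)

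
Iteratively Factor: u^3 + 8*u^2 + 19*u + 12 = (u + 1)*(u^2 + 7*u + 12) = (u + 1)*(u + 4)*(u + 3)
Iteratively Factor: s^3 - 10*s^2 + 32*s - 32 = (s - 4)*(s^2 - 6*s + 8) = (s - 4)*(s - 2)*(s - 4)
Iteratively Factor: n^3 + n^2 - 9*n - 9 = (n - 3)*(n^2 + 4*n + 3) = (n - 3)*(n + 3)*(n + 1)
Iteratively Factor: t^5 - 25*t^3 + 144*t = (t)*(t^4 - 25*t^2 + 144) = t*(t - 4)*(t^3 + 4*t^2 - 9*t - 36) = t*(t - 4)*(t + 3)*(t^2 + t - 12) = t*(t - 4)*(t + 3)*(t + 4)*(t - 3)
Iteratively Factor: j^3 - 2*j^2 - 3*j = (j - 3)*(j^2 + j) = j*(j - 3)*(j + 1)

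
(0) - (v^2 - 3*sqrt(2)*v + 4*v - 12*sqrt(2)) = -v^2 - 4*v + 3*sqrt(2)*v + 12*sqrt(2)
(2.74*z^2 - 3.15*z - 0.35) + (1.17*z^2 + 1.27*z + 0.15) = 3.91*z^2 - 1.88*z - 0.2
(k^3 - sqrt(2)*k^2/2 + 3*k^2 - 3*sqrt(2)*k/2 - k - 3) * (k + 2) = k^4 - sqrt(2)*k^3/2 + 5*k^3 - 5*sqrt(2)*k^2/2 + 5*k^2 - 5*k - 3*sqrt(2)*k - 6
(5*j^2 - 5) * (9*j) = 45*j^3 - 45*j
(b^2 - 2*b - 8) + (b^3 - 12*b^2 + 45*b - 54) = b^3 - 11*b^2 + 43*b - 62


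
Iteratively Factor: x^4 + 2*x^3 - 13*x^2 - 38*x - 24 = (x - 4)*(x^3 + 6*x^2 + 11*x + 6) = (x - 4)*(x + 1)*(x^2 + 5*x + 6) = (x - 4)*(x + 1)*(x + 3)*(x + 2)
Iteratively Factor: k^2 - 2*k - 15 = (k + 3)*(k - 5)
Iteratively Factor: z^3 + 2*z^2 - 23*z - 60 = (z - 5)*(z^2 + 7*z + 12) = (z - 5)*(z + 4)*(z + 3)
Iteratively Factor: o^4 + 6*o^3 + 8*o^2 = (o)*(o^3 + 6*o^2 + 8*o) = o*(o + 2)*(o^2 + 4*o) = o*(o + 2)*(o + 4)*(o)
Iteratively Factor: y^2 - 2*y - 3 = (y - 3)*(y + 1)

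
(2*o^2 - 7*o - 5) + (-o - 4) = 2*o^2 - 8*o - 9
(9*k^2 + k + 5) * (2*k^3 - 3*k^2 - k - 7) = 18*k^5 - 25*k^4 - 2*k^3 - 79*k^2 - 12*k - 35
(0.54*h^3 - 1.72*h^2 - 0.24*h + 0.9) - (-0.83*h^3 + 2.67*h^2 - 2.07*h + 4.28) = 1.37*h^3 - 4.39*h^2 + 1.83*h - 3.38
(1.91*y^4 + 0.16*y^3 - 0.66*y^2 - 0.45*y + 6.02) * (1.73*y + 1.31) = 3.3043*y^5 + 2.7789*y^4 - 0.9322*y^3 - 1.6431*y^2 + 9.8251*y + 7.8862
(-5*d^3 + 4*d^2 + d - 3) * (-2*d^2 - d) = 10*d^5 - 3*d^4 - 6*d^3 + 5*d^2 + 3*d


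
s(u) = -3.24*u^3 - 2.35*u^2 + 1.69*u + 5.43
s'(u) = -9.72*u^2 - 4.7*u + 1.69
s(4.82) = -403.84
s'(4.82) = -246.78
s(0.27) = 5.65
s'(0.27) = -0.29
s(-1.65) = 10.80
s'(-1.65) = -17.02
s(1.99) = -26.05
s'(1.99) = -46.16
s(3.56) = -164.52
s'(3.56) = -138.23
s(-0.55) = 4.33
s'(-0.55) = 1.33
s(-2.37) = 31.36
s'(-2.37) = -41.77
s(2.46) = -52.87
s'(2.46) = -68.69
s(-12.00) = 5245.47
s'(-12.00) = -1341.59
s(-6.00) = 610.53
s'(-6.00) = -320.03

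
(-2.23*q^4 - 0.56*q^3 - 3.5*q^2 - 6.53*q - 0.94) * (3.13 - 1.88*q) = 4.1924*q^5 - 5.9271*q^4 + 4.8272*q^3 + 1.3214*q^2 - 18.6717*q - 2.9422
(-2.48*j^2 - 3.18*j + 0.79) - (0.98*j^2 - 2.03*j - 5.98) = -3.46*j^2 - 1.15*j + 6.77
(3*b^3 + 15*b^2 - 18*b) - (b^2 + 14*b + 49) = 3*b^3 + 14*b^2 - 32*b - 49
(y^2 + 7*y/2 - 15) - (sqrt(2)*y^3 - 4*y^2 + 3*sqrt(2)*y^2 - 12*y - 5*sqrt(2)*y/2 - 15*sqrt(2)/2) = -sqrt(2)*y^3 - 3*sqrt(2)*y^2 + 5*y^2 + 5*sqrt(2)*y/2 + 31*y/2 - 15 + 15*sqrt(2)/2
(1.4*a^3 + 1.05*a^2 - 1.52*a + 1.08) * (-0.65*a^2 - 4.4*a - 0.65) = -0.91*a^5 - 6.8425*a^4 - 4.542*a^3 + 5.3035*a^2 - 3.764*a - 0.702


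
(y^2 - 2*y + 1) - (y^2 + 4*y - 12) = 13 - 6*y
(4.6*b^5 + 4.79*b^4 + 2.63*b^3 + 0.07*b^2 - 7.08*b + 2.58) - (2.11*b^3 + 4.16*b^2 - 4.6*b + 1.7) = 4.6*b^5 + 4.79*b^4 + 0.52*b^3 - 4.09*b^2 - 2.48*b + 0.88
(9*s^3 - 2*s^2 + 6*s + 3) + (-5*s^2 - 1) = 9*s^3 - 7*s^2 + 6*s + 2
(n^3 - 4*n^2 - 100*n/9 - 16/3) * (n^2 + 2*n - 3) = n^5 - 2*n^4 - 199*n^3/9 - 140*n^2/9 + 68*n/3 + 16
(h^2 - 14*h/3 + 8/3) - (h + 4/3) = h^2 - 17*h/3 + 4/3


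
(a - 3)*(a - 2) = a^2 - 5*a + 6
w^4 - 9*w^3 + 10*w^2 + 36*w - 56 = (w - 7)*(w - 2)^2*(w + 2)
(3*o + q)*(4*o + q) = 12*o^2 + 7*o*q + q^2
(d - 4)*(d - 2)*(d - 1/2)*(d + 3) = d^4 - 7*d^3/2 - 17*d^2/2 + 29*d - 12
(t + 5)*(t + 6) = t^2 + 11*t + 30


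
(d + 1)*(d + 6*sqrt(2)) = d^2 + d + 6*sqrt(2)*d + 6*sqrt(2)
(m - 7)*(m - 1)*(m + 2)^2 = m^4 - 4*m^3 - 21*m^2 - 4*m + 28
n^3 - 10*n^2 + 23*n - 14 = (n - 7)*(n - 2)*(n - 1)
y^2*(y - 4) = y^3 - 4*y^2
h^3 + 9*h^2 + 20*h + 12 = (h + 1)*(h + 2)*(h + 6)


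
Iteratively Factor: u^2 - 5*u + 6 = (u - 2)*(u - 3)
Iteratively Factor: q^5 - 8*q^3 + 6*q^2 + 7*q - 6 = (q + 3)*(q^4 - 3*q^3 + q^2 + 3*q - 2) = (q - 2)*(q + 3)*(q^3 - q^2 - q + 1) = (q - 2)*(q - 1)*(q + 3)*(q^2 - 1) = (q - 2)*(q - 1)^2*(q + 3)*(q + 1)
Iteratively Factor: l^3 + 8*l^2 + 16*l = (l)*(l^2 + 8*l + 16) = l*(l + 4)*(l + 4)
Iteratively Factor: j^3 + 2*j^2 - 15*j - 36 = (j - 4)*(j^2 + 6*j + 9) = (j - 4)*(j + 3)*(j + 3)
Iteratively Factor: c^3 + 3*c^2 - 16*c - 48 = (c - 4)*(c^2 + 7*c + 12) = (c - 4)*(c + 4)*(c + 3)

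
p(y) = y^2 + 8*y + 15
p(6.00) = 99.00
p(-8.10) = 15.81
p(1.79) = 32.52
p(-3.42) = -0.66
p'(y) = 2*y + 8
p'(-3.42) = 1.16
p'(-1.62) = 4.76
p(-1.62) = 4.66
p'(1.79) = 11.58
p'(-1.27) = 5.46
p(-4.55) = -0.70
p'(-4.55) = -1.10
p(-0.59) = 10.63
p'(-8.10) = -8.20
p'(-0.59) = 6.82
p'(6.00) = 20.00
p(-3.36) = -0.59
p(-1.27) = 6.45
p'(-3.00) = 2.00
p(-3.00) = 0.00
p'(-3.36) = 1.28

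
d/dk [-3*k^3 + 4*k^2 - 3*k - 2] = -9*k^2 + 8*k - 3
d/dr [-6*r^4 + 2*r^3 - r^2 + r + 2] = -24*r^3 + 6*r^2 - 2*r + 1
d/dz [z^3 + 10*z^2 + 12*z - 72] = 3*z^2 + 20*z + 12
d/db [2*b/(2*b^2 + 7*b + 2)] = 4*(1 - b^2)/(4*b^4 + 28*b^3 + 57*b^2 + 28*b + 4)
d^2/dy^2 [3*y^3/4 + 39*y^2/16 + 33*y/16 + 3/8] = 9*y/2 + 39/8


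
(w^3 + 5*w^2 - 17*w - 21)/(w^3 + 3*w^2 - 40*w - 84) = (w^2 - 2*w - 3)/(w^2 - 4*w - 12)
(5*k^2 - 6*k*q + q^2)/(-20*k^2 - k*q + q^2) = (-k + q)/(4*k + q)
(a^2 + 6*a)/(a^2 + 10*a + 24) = a/(a + 4)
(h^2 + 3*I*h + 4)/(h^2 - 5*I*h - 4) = (h + 4*I)/(h - 4*I)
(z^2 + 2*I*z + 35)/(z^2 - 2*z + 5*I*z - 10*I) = (z^2 + 2*I*z + 35)/(z^2 + z*(-2 + 5*I) - 10*I)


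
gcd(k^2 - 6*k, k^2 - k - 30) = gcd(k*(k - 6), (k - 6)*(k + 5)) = k - 6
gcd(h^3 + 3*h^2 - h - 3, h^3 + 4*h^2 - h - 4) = h^2 - 1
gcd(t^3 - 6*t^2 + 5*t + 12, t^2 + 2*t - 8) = 1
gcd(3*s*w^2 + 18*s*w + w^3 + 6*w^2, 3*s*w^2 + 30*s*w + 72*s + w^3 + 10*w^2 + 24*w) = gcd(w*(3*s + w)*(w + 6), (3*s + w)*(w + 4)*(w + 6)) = 3*s*w + 18*s + w^2 + 6*w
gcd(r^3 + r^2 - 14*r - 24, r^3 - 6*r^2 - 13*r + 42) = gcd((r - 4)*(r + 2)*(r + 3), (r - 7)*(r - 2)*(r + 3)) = r + 3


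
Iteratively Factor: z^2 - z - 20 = (z - 5)*(z + 4)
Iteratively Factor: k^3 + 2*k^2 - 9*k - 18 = (k + 2)*(k^2 - 9) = (k - 3)*(k + 2)*(k + 3)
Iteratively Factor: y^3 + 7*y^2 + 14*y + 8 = (y + 4)*(y^2 + 3*y + 2) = (y + 2)*(y + 4)*(y + 1)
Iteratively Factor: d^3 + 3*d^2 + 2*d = (d + 1)*(d^2 + 2*d) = d*(d + 1)*(d + 2)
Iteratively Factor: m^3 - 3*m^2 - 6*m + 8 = (m + 2)*(m^2 - 5*m + 4) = (m - 1)*(m + 2)*(m - 4)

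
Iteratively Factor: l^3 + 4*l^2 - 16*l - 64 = (l + 4)*(l^2 - 16) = (l + 4)^2*(l - 4)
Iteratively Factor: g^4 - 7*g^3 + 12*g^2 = (g)*(g^3 - 7*g^2 + 12*g) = g^2*(g^2 - 7*g + 12) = g^2*(g - 4)*(g - 3)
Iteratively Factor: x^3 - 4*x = (x + 2)*(x^2 - 2*x) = x*(x + 2)*(x - 2)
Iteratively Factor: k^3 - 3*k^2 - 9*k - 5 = (k - 5)*(k^2 + 2*k + 1) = (k - 5)*(k + 1)*(k + 1)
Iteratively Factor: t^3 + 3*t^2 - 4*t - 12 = (t + 2)*(t^2 + t - 6) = (t - 2)*(t + 2)*(t + 3)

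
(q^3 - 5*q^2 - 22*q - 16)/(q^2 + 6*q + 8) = (q^2 - 7*q - 8)/(q + 4)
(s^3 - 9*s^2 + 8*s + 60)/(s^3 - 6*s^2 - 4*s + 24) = (s - 5)/(s - 2)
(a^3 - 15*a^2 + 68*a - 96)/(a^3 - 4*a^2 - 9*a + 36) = (a - 8)/(a + 3)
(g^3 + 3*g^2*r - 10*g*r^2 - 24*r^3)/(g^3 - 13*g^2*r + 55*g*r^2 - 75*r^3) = (g^2 + 6*g*r + 8*r^2)/(g^2 - 10*g*r + 25*r^2)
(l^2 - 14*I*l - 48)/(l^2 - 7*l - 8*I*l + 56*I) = (l - 6*I)/(l - 7)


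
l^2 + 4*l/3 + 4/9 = (l + 2/3)^2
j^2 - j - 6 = (j - 3)*(j + 2)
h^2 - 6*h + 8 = (h - 4)*(h - 2)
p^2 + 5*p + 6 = (p + 2)*(p + 3)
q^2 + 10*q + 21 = (q + 3)*(q + 7)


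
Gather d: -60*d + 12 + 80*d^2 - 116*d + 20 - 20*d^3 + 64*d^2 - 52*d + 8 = -20*d^3 + 144*d^2 - 228*d + 40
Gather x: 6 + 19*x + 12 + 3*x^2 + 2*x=3*x^2 + 21*x + 18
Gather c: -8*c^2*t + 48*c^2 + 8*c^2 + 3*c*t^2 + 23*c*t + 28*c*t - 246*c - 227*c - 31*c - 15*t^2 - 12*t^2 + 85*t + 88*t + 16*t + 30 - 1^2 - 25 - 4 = c^2*(56 - 8*t) + c*(3*t^2 + 51*t - 504) - 27*t^2 + 189*t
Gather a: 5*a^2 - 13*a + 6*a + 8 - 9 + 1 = 5*a^2 - 7*a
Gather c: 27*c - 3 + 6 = 27*c + 3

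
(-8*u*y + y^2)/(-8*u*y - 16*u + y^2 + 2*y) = y/(y + 2)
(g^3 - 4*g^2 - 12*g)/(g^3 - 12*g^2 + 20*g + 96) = g/(g - 8)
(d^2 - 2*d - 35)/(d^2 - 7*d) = (d + 5)/d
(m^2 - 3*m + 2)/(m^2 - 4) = (m - 1)/(m + 2)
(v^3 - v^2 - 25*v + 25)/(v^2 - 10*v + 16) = (v^3 - v^2 - 25*v + 25)/(v^2 - 10*v + 16)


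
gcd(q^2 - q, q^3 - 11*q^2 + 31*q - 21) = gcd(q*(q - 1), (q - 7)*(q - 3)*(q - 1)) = q - 1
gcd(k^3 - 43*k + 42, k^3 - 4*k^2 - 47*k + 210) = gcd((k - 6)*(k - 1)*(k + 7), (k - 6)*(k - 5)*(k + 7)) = k^2 + k - 42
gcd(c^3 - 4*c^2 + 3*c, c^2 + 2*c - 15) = c - 3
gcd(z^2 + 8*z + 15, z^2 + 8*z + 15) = z^2 + 8*z + 15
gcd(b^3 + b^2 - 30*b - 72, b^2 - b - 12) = b + 3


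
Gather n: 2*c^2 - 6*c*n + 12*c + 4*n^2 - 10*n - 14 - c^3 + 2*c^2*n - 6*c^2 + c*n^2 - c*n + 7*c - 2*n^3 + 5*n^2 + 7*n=-c^3 - 4*c^2 + 19*c - 2*n^3 + n^2*(c + 9) + n*(2*c^2 - 7*c - 3) - 14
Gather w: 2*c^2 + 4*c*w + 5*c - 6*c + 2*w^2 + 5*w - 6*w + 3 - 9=2*c^2 - c + 2*w^2 + w*(4*c - 1) - 6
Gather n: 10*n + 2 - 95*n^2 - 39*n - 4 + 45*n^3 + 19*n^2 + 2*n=45*n^3 - 76*n^2 - 27*n - 2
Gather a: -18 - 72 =-90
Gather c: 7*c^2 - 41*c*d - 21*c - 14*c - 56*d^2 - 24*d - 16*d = 7*c^2 + c*(-41*d - 35) - 56*d^2 - 40*d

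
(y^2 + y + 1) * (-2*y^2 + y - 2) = -2*y^4 - y^3 - 3*y^2 - y - 2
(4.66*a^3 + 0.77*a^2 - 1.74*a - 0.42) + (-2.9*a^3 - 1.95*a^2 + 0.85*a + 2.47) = 1.76*a^3 - 1.18*a^2 - 0.89*a + 2.05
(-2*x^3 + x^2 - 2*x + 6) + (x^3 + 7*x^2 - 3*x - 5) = -x^3 + 8*x^2 - 5*x + 1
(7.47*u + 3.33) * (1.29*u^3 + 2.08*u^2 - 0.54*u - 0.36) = 9.6363*u^4 + 19.8333*u^3 + 2.8926*u^2 - 4.4874*u - 1.1988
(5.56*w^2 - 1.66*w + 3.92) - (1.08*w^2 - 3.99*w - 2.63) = 4.48*w^2 + 2.33*w + 6.55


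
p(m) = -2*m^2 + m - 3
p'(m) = 1 - 4*m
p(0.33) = -2.89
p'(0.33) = -0.32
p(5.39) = -55.71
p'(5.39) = -20.56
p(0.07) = -2.94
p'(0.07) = 0.72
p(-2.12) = -14.11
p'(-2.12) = 9.48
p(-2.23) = -15.18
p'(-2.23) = 9.92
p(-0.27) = -3.42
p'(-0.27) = 2.08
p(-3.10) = -25.32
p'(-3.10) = 13.40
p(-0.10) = -3.12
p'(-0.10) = 1.40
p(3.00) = -18.00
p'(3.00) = -11.00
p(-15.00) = -468.00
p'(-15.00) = 61.00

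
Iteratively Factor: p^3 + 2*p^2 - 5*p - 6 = (p - 2)*(p^2 + 4*p + 3) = (p - 2)*(p + 1)*(p + 3)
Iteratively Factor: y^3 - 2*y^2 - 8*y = (y + 2)*(y^2 - 4*y) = y*(y + 2)*(y - 4)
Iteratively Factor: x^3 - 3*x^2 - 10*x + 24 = (x + 3)*(x^2 - 6*x + 8) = (x - 2)*(x + 3)*(x - 4)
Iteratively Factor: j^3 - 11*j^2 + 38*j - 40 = (j - 5)*(j^2 - 6*j + 8) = (j - 5)*(j - 4)*(j - 2)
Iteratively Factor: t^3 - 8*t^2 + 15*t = (t - 5)*(t^2 - 3*t) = t*(t - 5)*(t - 3)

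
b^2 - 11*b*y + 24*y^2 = (b - 8*y)*(b - 3*y)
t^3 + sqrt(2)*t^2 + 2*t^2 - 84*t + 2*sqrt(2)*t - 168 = (t + 2)*(t - 6*sqrt(2))*(t + 7*sqrt(2))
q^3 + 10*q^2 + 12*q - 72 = (q - 2)*(q + 6)^2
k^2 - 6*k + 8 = (k - 4)*(k - 2)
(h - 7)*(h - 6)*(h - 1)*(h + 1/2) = h^4 - 27*h^3/2 + 48*h^2 - 29*h/2 - 21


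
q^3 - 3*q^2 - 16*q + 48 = (q - 4)*(q - 3)*(q + 4)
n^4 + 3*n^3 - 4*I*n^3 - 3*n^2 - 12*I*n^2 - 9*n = n*(n + 3)*(n - 3*I)*(n - I)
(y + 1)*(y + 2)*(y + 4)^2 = y^4 + 11*y^3 + 42*y^2 + 64*y + 32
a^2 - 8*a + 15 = (a - 5)*(a - 3)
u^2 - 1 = (u - 1)*(u + 1)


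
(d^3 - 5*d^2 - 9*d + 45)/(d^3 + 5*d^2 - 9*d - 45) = (d - 5)/(d + 5)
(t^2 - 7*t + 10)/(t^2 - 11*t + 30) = (t - 2)/(t - 6)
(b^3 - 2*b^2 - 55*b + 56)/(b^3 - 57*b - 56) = (b - 1)/(b + 1)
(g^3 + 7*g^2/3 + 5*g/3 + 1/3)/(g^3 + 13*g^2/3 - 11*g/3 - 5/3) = (g^2 + 2*g + 1)/(g^2 + 4*g - 5)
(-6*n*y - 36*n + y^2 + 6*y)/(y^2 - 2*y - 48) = (-6*n + y)/(y - 8)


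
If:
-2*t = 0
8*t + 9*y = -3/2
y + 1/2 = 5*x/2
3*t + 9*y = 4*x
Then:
No Solution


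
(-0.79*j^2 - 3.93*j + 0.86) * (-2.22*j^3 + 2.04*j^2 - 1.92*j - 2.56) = 1.7538*j^5 + 7.113*j^4 - 8.4096*j^3 + 11.3224*j^2 + 8.4096*j - 2.2016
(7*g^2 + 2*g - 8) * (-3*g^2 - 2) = -21*g^4 - 6*g^3 + 10*g^2 - 4*g + 16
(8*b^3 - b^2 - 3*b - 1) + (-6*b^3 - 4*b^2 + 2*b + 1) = 2*b^3 - 5*b^2 - b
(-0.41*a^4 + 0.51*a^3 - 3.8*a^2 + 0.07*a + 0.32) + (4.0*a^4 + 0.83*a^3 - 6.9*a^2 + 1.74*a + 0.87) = 3.59*a^4 + 1.34*a^3 - 10.7*a^2 + 1.81*a + 1.19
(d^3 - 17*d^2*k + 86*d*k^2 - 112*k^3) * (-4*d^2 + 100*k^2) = -4*d^5 + 68*d^4*k - 244*d^3*k^2 - 1252*d^2*k^3 + 8600*d*k^4 - 11200*k^5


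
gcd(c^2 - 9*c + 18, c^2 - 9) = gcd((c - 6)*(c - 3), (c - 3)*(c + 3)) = c - 3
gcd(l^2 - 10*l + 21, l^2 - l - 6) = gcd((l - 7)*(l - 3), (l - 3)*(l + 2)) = l - 3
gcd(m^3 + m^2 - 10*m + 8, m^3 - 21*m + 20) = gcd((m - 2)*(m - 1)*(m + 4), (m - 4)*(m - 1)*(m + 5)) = m - 1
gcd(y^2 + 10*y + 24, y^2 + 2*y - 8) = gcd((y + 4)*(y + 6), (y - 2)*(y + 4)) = y + 4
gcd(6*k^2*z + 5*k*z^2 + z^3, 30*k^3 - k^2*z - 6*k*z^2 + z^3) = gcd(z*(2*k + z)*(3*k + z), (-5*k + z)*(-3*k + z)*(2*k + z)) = 2*k + z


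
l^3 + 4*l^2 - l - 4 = (l - 1)*(l + 1)*(l + 4)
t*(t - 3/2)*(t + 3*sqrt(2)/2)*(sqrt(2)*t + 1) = sqrt(2)*t^4 - 3*sqrt(2)*t^3/2 + 4*t^3 - 6*t^2 + 3*sqrt(2)*t^2/2 - 9*sqrt(2)*t/4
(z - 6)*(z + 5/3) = z^2 - 13*z/3 - 10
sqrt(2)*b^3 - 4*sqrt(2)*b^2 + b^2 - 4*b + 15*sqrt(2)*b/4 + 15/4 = (b - 5/2)*(b - 3/2)*(sqrt(2)*b + 1)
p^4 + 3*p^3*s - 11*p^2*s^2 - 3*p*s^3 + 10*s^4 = (p - 2*s)*(p - s)*(p + s)*(p + 5*s)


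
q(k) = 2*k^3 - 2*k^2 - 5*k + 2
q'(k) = 6*k^2 - 4*k - 5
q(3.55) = 48.52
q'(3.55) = 56.42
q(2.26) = 3.57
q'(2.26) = 16.61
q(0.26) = 0.60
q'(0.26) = -5.63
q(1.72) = -2.34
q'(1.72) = 5.87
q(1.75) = -2.16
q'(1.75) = 6.38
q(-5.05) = -281.33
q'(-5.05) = 168.22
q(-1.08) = 2.55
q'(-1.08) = 6.32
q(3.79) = 63.20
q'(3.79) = 66.02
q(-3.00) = -55.00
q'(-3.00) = 61.00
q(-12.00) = -3682.00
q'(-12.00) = 907.00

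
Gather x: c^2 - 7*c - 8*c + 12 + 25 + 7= c^2 - 15*c + 44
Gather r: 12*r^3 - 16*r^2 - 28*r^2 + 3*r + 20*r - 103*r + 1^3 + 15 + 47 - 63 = 12*r^3 - 44*r^2 - 80*r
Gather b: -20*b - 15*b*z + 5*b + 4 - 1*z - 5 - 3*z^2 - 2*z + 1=b*(-15*z - 15) - 3*z^2 - 3*z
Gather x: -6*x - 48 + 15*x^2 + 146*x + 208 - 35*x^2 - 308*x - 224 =-20*x^2 - 168*x - 64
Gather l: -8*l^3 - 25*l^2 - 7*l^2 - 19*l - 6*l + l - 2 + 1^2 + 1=-8*l^3 - 32*l^2 - 24*l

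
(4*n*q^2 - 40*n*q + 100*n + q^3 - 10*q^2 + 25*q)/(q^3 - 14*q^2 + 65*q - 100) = (4*n + q)/(q - 4)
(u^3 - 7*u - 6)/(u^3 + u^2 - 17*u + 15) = (u^2 + 3*u + 2)/(u^2 + 4*u - 5)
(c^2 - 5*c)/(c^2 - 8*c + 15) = c/(c - 3)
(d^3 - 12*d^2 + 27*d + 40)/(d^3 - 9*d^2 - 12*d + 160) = (d + 1)/(d + 4)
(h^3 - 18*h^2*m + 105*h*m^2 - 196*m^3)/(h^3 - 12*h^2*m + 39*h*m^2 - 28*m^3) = (h - 7*m)/(h - m)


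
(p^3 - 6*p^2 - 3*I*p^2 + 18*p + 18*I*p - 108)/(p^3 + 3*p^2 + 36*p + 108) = (p^2 + p*(-6 + 3*I) - 18*I)/(p^2 + p*(3 + 6*I) + 18*I)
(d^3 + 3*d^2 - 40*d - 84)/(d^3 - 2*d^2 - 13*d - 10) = (d^2 + d - 42)/(d^2 - 4*d - 5)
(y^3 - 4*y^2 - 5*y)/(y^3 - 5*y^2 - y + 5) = y/(y - 1)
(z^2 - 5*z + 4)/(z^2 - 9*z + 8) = (z - 4)/(z - 8)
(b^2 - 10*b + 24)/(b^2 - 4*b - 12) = (b - 4)/(b + 2)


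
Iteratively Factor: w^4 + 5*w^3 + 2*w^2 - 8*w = (w)*(w^3 + 5*w^2 + 2*w - 8) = w*(w + 2)*(w^2 + 3*w - 4) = w*(w + 2)*(w + 4)*(w - 1)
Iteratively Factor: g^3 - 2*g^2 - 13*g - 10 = (g - 5)*(g^2 + 3*g + 2) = (g - 5)*(g + 1)*(g + 2)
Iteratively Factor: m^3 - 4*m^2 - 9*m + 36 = (m - 3)*(m^2 - m - 12) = (m - 4)*(m - 3)*(m + 3)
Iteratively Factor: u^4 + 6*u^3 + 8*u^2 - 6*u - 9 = (u + 1)*(u^3 + 5*u^2 + 3*u - 9) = (u + 1)*(u + 3)*(u^2 + 2*u - 3) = (u + 1)*(u + 3)^2*(u - 1)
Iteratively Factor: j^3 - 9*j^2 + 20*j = (j)*(j^2 - 9*j + 20) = j*(j - 5)*(j - 4)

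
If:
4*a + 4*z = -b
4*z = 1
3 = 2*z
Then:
No Solution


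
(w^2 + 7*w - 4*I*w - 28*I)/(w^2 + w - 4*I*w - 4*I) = (w + 7)/(w + 1)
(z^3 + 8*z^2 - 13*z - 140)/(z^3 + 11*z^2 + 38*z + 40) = (z^2 + 3*z - 28)/(z^2 + 6*z + 8)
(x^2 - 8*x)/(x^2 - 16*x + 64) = x/(x - 8)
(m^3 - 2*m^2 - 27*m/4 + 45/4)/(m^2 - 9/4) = (2*m^2 - m - 15)/(2*m + 3)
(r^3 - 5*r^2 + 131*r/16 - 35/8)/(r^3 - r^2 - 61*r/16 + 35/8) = (r - 2)/(r + 2)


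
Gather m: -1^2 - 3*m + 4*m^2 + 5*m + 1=4*m^2 + 2*m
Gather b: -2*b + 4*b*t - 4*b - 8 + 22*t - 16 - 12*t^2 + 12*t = b*(4*t - 6) - 12*t^2 + 34*t - 24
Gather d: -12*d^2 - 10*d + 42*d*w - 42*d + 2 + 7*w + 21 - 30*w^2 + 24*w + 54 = -12*d^2 + d*(42*w - 52) - 30*w^2 + 31*w + 77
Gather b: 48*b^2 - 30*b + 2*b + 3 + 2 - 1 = 48*b^2 - 28*b + 4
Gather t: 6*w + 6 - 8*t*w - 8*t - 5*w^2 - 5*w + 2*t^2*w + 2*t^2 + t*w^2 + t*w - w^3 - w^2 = t^2*(2*w + 2) + t*(w^2 - 7*w - 8) - w^3 - 6*w^2 + w + 6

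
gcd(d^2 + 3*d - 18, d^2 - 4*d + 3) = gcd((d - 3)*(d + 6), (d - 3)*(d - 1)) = d - 3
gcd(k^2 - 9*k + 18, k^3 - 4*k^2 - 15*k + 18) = k - 6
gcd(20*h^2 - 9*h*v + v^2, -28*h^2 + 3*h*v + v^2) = -4*h + v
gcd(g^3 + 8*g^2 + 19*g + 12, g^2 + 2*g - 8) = g + 4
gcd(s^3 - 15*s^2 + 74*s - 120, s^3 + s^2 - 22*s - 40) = s - 5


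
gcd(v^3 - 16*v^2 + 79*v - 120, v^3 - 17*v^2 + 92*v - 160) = v^2 - 13*v + 40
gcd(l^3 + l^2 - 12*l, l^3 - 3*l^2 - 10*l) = l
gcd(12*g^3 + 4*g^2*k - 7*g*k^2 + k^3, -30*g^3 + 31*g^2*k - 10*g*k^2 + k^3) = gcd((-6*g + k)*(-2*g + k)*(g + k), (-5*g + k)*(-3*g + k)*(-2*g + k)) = 2*g - k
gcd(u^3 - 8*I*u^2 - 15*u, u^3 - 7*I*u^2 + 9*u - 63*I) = u - 3*I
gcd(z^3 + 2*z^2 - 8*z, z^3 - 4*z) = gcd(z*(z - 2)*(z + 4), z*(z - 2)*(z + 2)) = z^2 - 2*z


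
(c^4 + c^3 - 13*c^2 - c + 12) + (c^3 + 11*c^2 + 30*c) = c^4 + 2*c^3 - 2*c^2 + 29*c + 12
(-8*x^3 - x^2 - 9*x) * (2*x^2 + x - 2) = -16*x^5 - 10*x^4 - 3*x^3 - 7*x^2 + 18*x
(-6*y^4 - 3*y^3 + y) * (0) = 0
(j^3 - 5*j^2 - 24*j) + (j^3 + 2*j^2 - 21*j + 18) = 2*j^3 - 3*j^2 - 45*j + 18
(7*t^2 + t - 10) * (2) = 14*t^2 + 2*t - 20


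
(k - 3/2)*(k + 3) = k^2 + 3*k/2 - 9/2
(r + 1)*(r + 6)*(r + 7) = r^3 + 14*r^2 + 55*r + 42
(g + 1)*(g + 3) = g^2 + 4*g + 3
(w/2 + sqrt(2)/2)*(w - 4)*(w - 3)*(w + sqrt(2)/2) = w^4/2 - 7*w^3/2 + 3*sqrt(2)*w^3/4 - 21*sqrt(2)*w^2/4 + 13*w^2/2 - 7*w/2 + 9*sqrt(2)*w + 6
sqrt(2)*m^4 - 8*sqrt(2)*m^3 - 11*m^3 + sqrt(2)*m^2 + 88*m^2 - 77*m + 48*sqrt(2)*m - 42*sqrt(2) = (m - 7)*(m - 1)*(m - 6*sqrt(2))*(sqrt(2)*m + 1)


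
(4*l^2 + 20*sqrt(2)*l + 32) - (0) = 4*l^2 + 20*sqrt(2)*l + 32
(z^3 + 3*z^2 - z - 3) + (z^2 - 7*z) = z^3 + 4*z^2 - 8*z - 3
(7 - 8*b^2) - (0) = 7 - 8*b^2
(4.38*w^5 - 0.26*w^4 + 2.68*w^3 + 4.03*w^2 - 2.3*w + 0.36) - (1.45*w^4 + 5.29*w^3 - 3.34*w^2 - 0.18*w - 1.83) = 4.38*w^5 - 1.71*w^4 - 2.61*w^3 + 7.37*w^2 - 2.12*w + 2.19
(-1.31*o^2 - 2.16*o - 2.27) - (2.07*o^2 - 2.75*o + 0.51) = -3.38*o^2 + 0.59*o - 2.78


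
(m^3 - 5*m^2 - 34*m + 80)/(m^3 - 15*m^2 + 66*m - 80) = (m + 5)/(m - 5)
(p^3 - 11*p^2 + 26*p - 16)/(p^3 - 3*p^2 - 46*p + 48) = (p - 2)/(p + 6)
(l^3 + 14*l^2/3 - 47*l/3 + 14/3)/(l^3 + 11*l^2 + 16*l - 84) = (l - 1/3)/(l + 6)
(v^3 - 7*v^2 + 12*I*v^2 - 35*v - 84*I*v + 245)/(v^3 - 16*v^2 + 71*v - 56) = (v^2 + 12*I*v - 35)/(v^2 - 9*v + 8)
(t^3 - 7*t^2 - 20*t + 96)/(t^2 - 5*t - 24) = (t^2 + t - 12)/(t + 3)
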